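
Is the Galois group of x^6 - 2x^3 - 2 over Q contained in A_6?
No

The polynomial is irreducible of degree 6 over Q. Its discriminant is 5038848, which is not a perfect square. A Galois group lies in the alternating group exactly when the discriminant is a square in Q, so the Galois group (S_3 x S_3) is not contained in A_6.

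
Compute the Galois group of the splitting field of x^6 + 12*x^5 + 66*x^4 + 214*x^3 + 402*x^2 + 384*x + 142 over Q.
The polynomial f is an irreducible sextic over Q, so G = Gal(f/Q) is one of the 16 transitive subgroups 6T1, ..., 6T16 of S_6. The discriminant of f is 14154124032, which is not a perfect square, so G is not contained in A_6. The transitive groups of degree 6 not contained in A_6 are: C_6 (6T1, order 6), S_3 (6T2, order 6), D_6 (6T3, order 12), C_3 x S_3 (6T5, order 18), A_4 x C_2 (6T6, order 24), S_4 (6T8, order 24), S_3 x S_3 (6T9, order 36), S_4 x C_2 (6T11, order 48), (S_3 x S_3) : C_2 (6T13, order 72), PGL(2,5) (6T14, order 120), S_6 (6T16, order 720). By Dedekind's theorem, for a prime p not dividing disc(f) the degrees of the irreducible factors of f mod p form the cycle type of an element of G. Factoring f modulo the 22 such primes p <= 97 (skipping 2, 3, 53, which divide the discriminant), each new pattern first appears at: mod 5: f = (x^6 + 2x^5 + x^4 + 4x^3 + 2x^2 + 4x + 2), pattern 6; mod 11: f = (x + 3)(x + 10)(x^2 + 3x + 10)(x^2 + 7x + 7), pattern 2+2+1+1; mod 13: f = (x + 5)(x + 6)(x + 8)(x^3 + 6x^2 + 3x + 2), pattern 3+1+1+1; mod 31: f = (x^2 + 5x + 24)(x^2 + 10x + 30)(x^2 + 28x + 7), pattern 2+2+2; mod 97: f = (x^3 + 6x^2 + 45x + 87)(x^3 + 6x^2 + 82x + 44), pattern 3+3. No other pattern occurs in this range, so the set of observed cycle types is {6, 2+2+1+1, 3+1+1+1, 2+2+2, 3+3}. The candidates containing elements of all these cycle types are S_3 x S_3 (6T9) of order 36, (S_3 x S_3) : C_2 (6T13) of order 72, S_6 (6T16) of order 720; the others are excluded. The observed types are precisely the cycle types that occur in S_3 x S_3 (6T9) (apart from the identity). Each of the other remaining candidates has further cycle types, and by the Chebotarev density theorem the matching factorization patterns would occur for a proportion of primes equal to their share of the group: (S_3 x S_3) : C_2 (6T13) additionally contains elements of type 4+2, 3+2+1, 2+1+1+1+1 (36 of its 72 elements, about 50% of primes); S_6 (6T16) additionally contains elements of type 5+1, 4+2, 4+1+1, 3+2+1, 2+1+1+1+1 (459 of its 720 elements, about 64% of primes). None of the 22 primes tested shows any such pattern (for each of these groups the chance of that is below 10^-4), which rules them out. Hence G = S_3 x S_3 (6T9), of order 36.

S_3 x S_3, the direct product S_3 x S_3 in its degree-6 action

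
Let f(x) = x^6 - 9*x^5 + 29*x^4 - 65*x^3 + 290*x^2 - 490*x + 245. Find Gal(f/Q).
(C_3 x C_3) : C_4 (also written G36+)

The polynomial f is an irreducible sextic over Q, so G = Gal(f/Q) is one of the 16 transitive subgroups 6T1, ..., 6T16 of S_6. The discriminant of f is 598116723780625 = 24456425^2, a perfect square, so G is contained in A_6. The transitive groups of degree 6 contained in A_6 are: A_4 (6T4, order 12), S_4 (6T7, order 24), (C_3 x C_3) : C_4 (6T10, order 36), PSL(2,5) (6T12, order 60), A_6 (6T15, order 360). By Dedekind's theorem, for a prime p not dividing disc(f) the degrees of the irreducible factors of f mod p form the cycle type of an element of G. Factoring f modulo the 21 such primes p <= 101 (skipping 5, 7, 29, 61, 79, which divide the discriminant), each new pattern first appears at: mod 2: f = (x^2 + x + 1)(x^4 + x + 1), pattern 4+2; mod 11: f = (x^3 + 7x + 2)(x^3 + 2x^2 + 7), pattern 3+3; mod 19: f = (x + 11)(x + 13)(x^2 + 7x + 3)(x^2 + 17x + 5), pattern 2+2+1+1; mod 101: f = (x + 22)(x + 70)(x + 94)(x^3 + 7x^2 + 53x + 39), pattern 3+1+1+1. No other pattern occurs in this range, so the set of observed cycle types is {4+2, 3+3, 2+2+1+1, 3+1+1+1}. The candidates containing elements of all these cycle types are (C_3 x C_3) : C_4 (6T10) of order 36, A_6 (6T15) of order 360; the others are excluded. The observed types are precisely the cycle types that occur in (C_3 x C_3) : C_4 (6T10) (apart from the identity). Each of the other remaining candidates has further cycle types, and by the Chebotarev density theorem the matching factorization patterns would occur for a proportion of primes equal to their share of the group: A_6 (6T15) additionally contains elements of type 5+1 (144 of its 360 elements, about 40% of primes). None of the 21 primes tested shows any such pattern (for each of these groups the chance of that is below 10^-4), which rules them out. Hence G = (C_3 x C_3) : C_4 (6T10), of order 36.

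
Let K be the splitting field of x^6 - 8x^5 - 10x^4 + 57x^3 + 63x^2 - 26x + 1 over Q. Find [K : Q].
The degree of the splitting field over Q equals the order of the Galois group, so first determine the group. The polynomial f is an irreducible sextic over Q, so G = Gal(f/Q) is one of the 16 transitive subgroups 6T1, ..., 6T16 of S_6. The discriminant of f is 3646117689361 = 1909481^2, a perfect square, so G is contained in A_6. The transitive groups of degree 6 contained in A_6 are: A_4 (6T4, order 12), S_4 (6T7, order 24), (C_3 x C_3) : C_4 (6T10, order 36), PSL(2,5) (6T12, order 60), A_6 (6T15, order 360). By Dedekind's theorem, for a prime p not dividing disc(f) the degrees of the irreducible factors of f mod p form the cycle type of an element of G. Factoring f modulo the 21 such primes p <= 83 (skipping 7, 19, which divide the discriminant), each new pattern first appears at: mod 2: f = (x + 1)(x^5 + x^4 + x^3 + x + 1), pattern 5+1; mod 11: f = (x^3 + 4x^2 + 3x + 6)(x^3 + 10x^2 + 2x + 2), pattern 3+3; mod 61: f = (x + 36)(x + 59)(x^2 + 40x + 1)(x^2 + 40x + 11), pattern 2+2+1+1. No other pattern occurs in this range, so the set of observed cycle types is {5+1, 3+3, 2+2+1+1}. The candidates containing elements of all these cycle types are PSL(2,5) (6T12) of order 60, A_6 (6T15) of order 360; the others are excluded. The observed types are precisely the cycle types that occur in PSL(2,5) (6T12) (apart from the identity). Each of the other remaining candidates has further cycle types, and by the Chebotarev density theorem the matching factorization patterns would occur for a proportion of primes equal to their share of the group: A_6 (6T15) additionally contains elements of type 4+2, 3+1+1+1 (130 of its 360 elements, about 36% of primes). None of the 21 primes tested shows any such pattern (for each of these groups the chance of that is below 10^-4), which rules them out. Hence G = PSL(2,5) (6T12), of order 60. The Galois group PSL(2,5) (6T12) has order 60, so the splitting field has degree 60 over Q.

60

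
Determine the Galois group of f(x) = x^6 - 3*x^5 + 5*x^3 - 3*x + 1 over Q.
The polynomial f is an irreducible sextic over Q, so G = Gal(f/Q) is one of the 16 transitive subgroups 6T1, ..., 6T16 of S_6. The discriminant of f is -34992, which is not a perfect square, so G is not contained in A_6. The transitive groups of degree 6 not contained in A_6 are: C_6 (6T1, order 6), S_3 (6T2, order 6), D_6 (6T3, order 12), C_3 x S_3 (6T5, order 18), A_4 x C_2 (6T6, order 24), S_4 (6T8, order 24), S_3 x S_3 (6T9, order 36), S_4 x C_2 (6T11, order 48), (S_3 x S_3) : C_2 (6T13, order 72), PGL(2,5) (6T14, order 120), S_6 (6T16, order 720). By Dedekind's theorem, for a prime p not dividing disc(f) the degrees of the irreducible factors of f mod p form the cycle type of an element of G. Factoring f modulo the 23 such primes p <= 97 (skipping 2, 3, which divide the discriminant), each new pattern first appears at: mod 5: f = (x^2 + x + 1)(x^2 + 2x + 3)(x^2 + 4x + 2), pattern 2+2+2; mod 7: f = (x^3 + x^2 + 3x + 1)(x^3 + 3x^2 + x + 1), pattern 3+3; mod 31: f = (x + 3)(x + 7)(x + 9)(x + 21)(x + 23)(x + 27), pattern 1+1+1+1+1+1. No other pattern occurs in this range, so the set of observed cycle types is {2+2+2, 3+3, 1+1+1+1+1+1}. The candidates containing elements of all these cycle types are C_6 (6T1) of order 6, S_3 (6T2) of order 6, D_6 (6T3) of order 12, C_3 x S_3 (6T5) of order 18, A_4 x C_2 (6T6) of order 24, S_4 (6T8) of order 24, S_3 x S_3 (6T9) of order 36, S_4 x C_2 (6T11) of order 48, (S_3 x S_3) : C_2 (6T13) of order 72, PGL(2,5) (6T14) of order 120, S_6 (6T16) of order 720; the others are excluded. The observed types are precisely the cycle types that occur in S_3 (6T2). Each of the other remaining candidates has further cycle types, and by the Chebotarev density theorem the matching factorization patterns would occur for a proportion of primes equal to their share of the group: C_6 (6T1) additionally contains elements of type 6 (2 of its 6 elements, about 33% of primes); D_6 (6T3) additionally contains elements of type 6, 2+2+1+1 (5 of its 12 elements, about 42% of primes); C_3 x S_3 (6T5) additionally contains elements of type 6, 3+1+1+1 (10 of its 18 elements, about 56% of primes); A_4 x C_2 (6T6) additionally contains elements of type 6, 2+2+1+1, 2+1+1+1+1 (14 of its 24 elements, about 58% of primes); S_4 (6T8) additionally contains elements of type 4+1+1, 2+2+1+1 (9 of its 24 elements, about 38% of primes); S_3 x S_3 (6T9) additionally contains elements of type 6, 3+1+1+1, 2+2+1+1 (25 of its 36 elements, about 69% of primes); S_4 x C_2 (6T11) additionally contains elements of type 6, 4+2, 4+1+1, 2+2+1+1, 2+1+1+1+1 (32 of its 48 elements, about 67% of primes); (S_3 x S_3) : C_2 (6T13) additionally contains elements of type 6, 4+2, 3+2+1, 3+1+1+1, 2+2+1+1, 2+1+1+1+1 (61 of its 72 elements, about 85% of primes); PGL(2,5) (6T14) additionally contains elements of type 6, 5+1, 4+1+1, 2+2+1+1 (89 of its 120 elements, about 74% of primes); S_6 (6T16) additionally contains elements of type 6, 5+1, 4+2, 4+1+1, 3+2+1, 3+1+1+1, 2+2+1+1, 2+1+1+1+1 (664 of its 720 elements, about 92% of primes). None of the 23 primes tested shows any such pattern (for each of these groups the chance of that is below 10^-4), which rules them out. Hence G = S_3 (6T2), of order 6.

S_3, S_3 acting on 6 points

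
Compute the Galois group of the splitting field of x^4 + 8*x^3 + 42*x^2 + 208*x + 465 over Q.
A_4

The polynomial is an irreducible quartic over Q and its discriminant is 1662029824 = 40768^2, a perfect square, so the Galois group is contained in A_4. The resolvent cubic y^3 - 42*y^2 - 196*y + 5096 is irreducible over Q. An irreducible resolvent with square discriminant gives A_4.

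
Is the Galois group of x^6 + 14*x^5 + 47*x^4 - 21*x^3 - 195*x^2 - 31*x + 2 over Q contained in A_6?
Yes

The polynomial is irreducible of degree 6 over Q. Its discriminant is 8413926734596681 = 91727459^2, a perfect square. A Galois group lies in the alternating group exactly when the discriminant is a square in Q, so the Galois group (PSL(2,5)) is contained in A_6.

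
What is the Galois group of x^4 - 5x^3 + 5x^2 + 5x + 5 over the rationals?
The polynomial is an irreducible quartic over Q and its discriminant is 120125, which is not a perfect square, so the Galois group is not contained in A_4. The resolvent cubic y^3 - 5*y^2 - 45*y - 50 has exactly one rational root, so the Galois group is C_4 or D_4. The quartic becomes reducible over Q(sqrt(disc)), so the group is C_4.

C_4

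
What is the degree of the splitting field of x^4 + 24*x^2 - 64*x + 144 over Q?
The degree of the splitting field over Q equals the order of the Galois group, so first determine the group. The polynomial is an irreducible quartic over Q and its discriminant is 1358954496 = 36864^2, a perfect square, so the Galois group is contained in A_4. The resolvent cubic y^3 - 24*y^2 - 576*y + 9728 is irreducible over Q. An irreducible resolvent with square discriminant gives A_4. The Galois group A_4 (4T4) has order 12, so the splitting field has degree 12 over Q.

12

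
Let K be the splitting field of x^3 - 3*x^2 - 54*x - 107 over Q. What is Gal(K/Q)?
C_3, A_3

The polynomial is an irreducible cubic over Q and its discriminant is 23409 = 153^2, a perfect square. For an irreducible cubic, a square discriminant forces the Galois group to be A_3, the cyclic group of order 3.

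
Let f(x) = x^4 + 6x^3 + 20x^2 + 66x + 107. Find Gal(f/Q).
The polynomial is an irreducible quartic over Q and its discriminant is 12514304, which is not a perfect square, so the Galois group is not contained in A_4. The resolvent cubic y^3 - 20*y^2 - 32*y + 352 is irreducible over Q. An irreducible resolvent with non-square discriminant gives S_4.

S_4 (also written S4)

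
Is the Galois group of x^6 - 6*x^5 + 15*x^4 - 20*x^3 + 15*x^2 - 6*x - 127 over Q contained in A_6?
No

The polynomial is irreducible of degree 6 over Q. Its discriminant is 1603087953297408, which is not a perfect square. A Galois group lies in the alternating group exactly when the discriminant is a square in Q, so the Galois group (D_6) is not contained in A_6.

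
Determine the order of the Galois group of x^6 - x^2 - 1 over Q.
The degree of the splitting field over Q equals the order of the Galois group, so first determine the group. The polynomial f is an irreducible sextic over Q, so G = Gal(f/Q) is one of the 16 transitive subgroups 6T1, ..., 6T16 of S_6. The discriminant of f is 33856 = 184^2, a perfect square, so G is contained in A_6. The transitive groups of degree 6 contained in A_6 are: A_4 (6T4, order 12), S_4 (6T7, order 24), (C_3 x C_3) : C_4 (6T10, order 36), PSL(2,5) (6T12, order 60), A_6 (6T15, order 360). By Dedekind's theorem, for a prime p not dividing disc(f) the degrees of the irreducible factors of f mod p form the cycle type of an element of G. Factoring f modulo the 79 such primes p <= 419 (skipping 2, 23, which divide the discriminant), each new pattern first appears at: mod 3: f = (x^3 + x^2 + 2x + 1)(x^3 + 2x^2 + 2x + 2), pattern 3+3; mod 5: f = (x^2 + 3)(x^4 + 2x^2 + 3), pattern 4+2; mod 19: f = (x + 5)(x + 14)(x^2 + 9x + 15)(x^2 + 10x + 15), pattern 2+2+1+1; mod 223: f = (x + 16)(x + 57)(x + 78)(x + 145)(x + 166)(x + 207), pattern 1+1+1+1+1+1. No other pattern occurs in this range, so the set of observed cycle types is {3+3, 4+2, 2+2+1+1, 1+1+1+1+1+1}. The candidates containing elements of all these cycle types are S_4 (6T7) of order 24, (C_3 x C_3) : C_4 (6T10) of order 36, A_6 (6T15) of order 360; the others are excluded. The observed types are precisely the cycle types that occur in S_4 (6T7). Each of the other remaining candidates has further cycle types, and by the Chebotarev density theorem the matching factorization patterns would occur for a proportion of primes equal to their share of the group: (C_3 x C_3) : C_4 (6T10) additionally contains elements of type 3+1+1+1 (4 of its 36 elements, about 11% of primes); A_6 (6T15) additionally contains elements of type 5+1, 3+1+1+1 (184 of its 360 elements, about 51% of primes). None of the 79 primes tested shows any such pattern (for each of these groups the chance of that is below 10^-4), which rules them out. Hence G = S_4 (6T7), of order 24. The Galois group S_4 (6T7) has order 24, so the splitting field has degree 24 over Q.

24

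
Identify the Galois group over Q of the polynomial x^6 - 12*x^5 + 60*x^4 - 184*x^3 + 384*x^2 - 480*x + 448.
C_3 x S_3, the group 6T5 of order 18

The polynomial f is an irreducible sextic over Q, so G = Gal(f/Q) is one of the 16 transitive subgroups 6T1, ..., 6T16 of S_6. The discriminant of f is -190210142896128, which is not a perfect square, so G is not contained in A_6. The transitive groups of degree 6 not contained in A_6 are: C_6 (6T1, order 6), S_3 (6T2, order 6), D_6 (6T3, order 12), C_3 x S_3 (6T5, order 18), A_4 x C_2 (6T6, order 24), S_4 (6T8, order 24), S_3 x S_3 (6T9, order 36), S_4 x C_2 (6T11, order 48), (S_3 x S_3) : C_2 (6T13, order 72), PGL(2,5) (6T14, order 120), S_6 (6T16, order 720). By Dedekind's theorem, for a prime p not dividing disc(f) the degrees of the irreducible factors of f mod p form the cycle type of an element of G. Factoring f modulo the 33 such primes p <= 149 (skipping 2, 3, which divide the discriminant), each new pattern first appears at: mod 5: f = (x^6 + 3x^5 + x^3 + 4x^2 + 3), pattern 6; mod 7: f = (x)(x + 2)(x + 6)(x^3 + x^2 + 5x + 2), pattern 3+1+1+1; mod 17: f = (x^2 + 3x + 1)(x^2 + 4x + 16)(x^2 + 15x + 11), pattern 2+2+2; mod 19: f = (x^3 + 13x^2 + 12x + 2)(x^3 + 13x^2 + 12x + 15), pattern 3+3; mod 73: f = (x + 24)(x + 40)(x + 42)(x + 56)(x + 58)(x + 60), pattern 1+1+1+1+1+1. No other pattern occurs in this range, so the set of observed cycle types is {6, 3+1+1+1, 2+2+2, 3+3, 1+1+1+1+1+1}. The candidates containing elements of all these cycle types are C_3 x S_3 (6T5) of order 18, S_3 x S_3 (6T9) of order 36, (S_3 x S_3) : C_2 (6T13) of order 72, S_6 (6T16) of order 720; the others are excluded. The observed types are precisely the cycle types that occur in C_3 x S_3 (6T5). Each of the other remaining candidates has further cycle types, and by the Chebotarev density theorem the matching factorization patterns would occur for a proportion of primes equal to their share of the group: S_3 x S_3 (6T9) additionally contains elements of type 2+2+1+1 (9 of its 36 elements, about 25% of primes); (S_3 x S_3) : C_2 (6T13) additionally contains elements of type 4+2, 3+2+1, 2+2+1+1, 2+1+1+1+1 (45 of its 72 elements, about 62% of primes); S_6 (6T16) additionally contains elements of type 5+1, 4+2, 4+1+1, 3+2+1, 2+2+1+1, 2+1+1+1+1 (504 of its 720 elements, about 70% of primes). None of the 33 primes tested shows any such pattern (for each of these groups the chance of that is below 10^-4), which rules them out. Hence G = C_3 x S_3 (6T5), of order 18.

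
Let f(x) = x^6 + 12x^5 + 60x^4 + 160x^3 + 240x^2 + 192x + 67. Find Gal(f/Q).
6T2: S_3

The polynomial f is an irreducible sextic over Q, so G = Gal(f/Q) is one of the 16 transitive subgroups 6T1, ..., 6T16 of S_6. The discriminant of f is -11337408, which is not a perfect square, so G is not contained in A_6. The transitive groups of degree 6 not contained in A_6 are: C_6 (6T1, order 6), S_3 (6T2, order 6), D_6 (6T3, order 12), C_3 x S_3 (6T5, order 18), A_4 x C_2 (6T6, order 24), S_4 (6T8, order 24), S_3 x S_3 (6T9, order 36), S_4 x C_2 (6T11, order 48), (S_3 x S_3) : C_2 (6T13, order 72), PGL(2,5) (6T14, order 120), S_6 (6T16, order 720). By Dedekind's theorem, for a prime p not dividing disc(f) the degrees of the irreducible factors of f mod p form the cycle type of an element of G. Factoring f modulo the 23 such primes p <= 97 (skipping 2, 3, which divide the discriminant), each new pattern first appears at: mod 5: f = (x^2 + 3)(x^2 + 3x + 4)(x^2 + 4x + 1), pattern 2+2+2; mod 7: f = (x^3 + 6x^2 + 5x + 3)(x^3 + 6x^2 + 5x + 6), pattern 3+3; mod 61: f = (x + 5)(x + 21)(x + 24)(x + 41)(x + 44)(x + 60), pattern 1+1+1+1+1+1. No other pattern occurs in this range, so the set of observed cycle types is {2+2+2, 3+3, 1+1+1+1+1+1}. The candidates containing elements of all these cycle types are C_6 (6T1) of order 6, S_3 (6T2) of order 6, D_6 (6T3) of order 12, C_3 x S_3 (6T5) of order 18, A_4 x C_2 (6T6) of order 24, S_4 (6T8) of order 24, S_3 x S_3 (6T9) of order 36, S_4 x C_2 (6T11) of order 48, (S_3 x S_3) : C_2 (6T13) of order 72, PGL(2,5) (6T14) of order 120, S_6 (6T16) of order 720; the others are excluded. The observed types are precisely the cycle types that occur in S_3 (6T2). Each of the other remaining candidates has further cycle types, and by the Chebotarev density theorem the matching factorization patterns would occur for a proportion of primes equal to their share of the group: C_6 (6T1) additionally contains elements of type 6 (2 of its 6 elements, about 33% of primes); D_6 (6T3) additionally contains elements of type 6, 2+2+1+1 (5 of its 12 elements, about 42% of primes); C_3 x S_3 (6T5) additionally contains elements of type 6, 3+1+1+1 (10 of its 18 elements, about 56% of primes); A_4 x C_2 (6T6) additionally contains elements of type 6, 2+2+1+1, 2+1+1+1+1 (14 of its 24 elements, about 58% of primes); S_4 (6T8) additionally contains elements of type 4+1+1, 2+2+1+1 (9 of its 24 elements, about 38% of primes); S_3 x S_3 (6T9) additionally contains elements of type 6, 3+1+1+1, 2+2+1+1 (25 of its 36 elements, about 69% of primes); S_4 x C_2 (6T11) additionally contains elements of type 6, 4+2, 4+1+1, 2+2+1+1, 2+1+1+1+1 (32 of its 48 elements, about 67% of primes); (S_3 x S_3) : C_2 (6T13) additionally contains elements of type 6, 4+2, 3+2+1, 3+1+1+1, 2+2+1+1, 2+1+1+1+1 (61 of its 72 elements, about 85% of primes); PGL(2,5) (6T14) additionally contains elements of type 6, 5+1, 4+1+1, 2+2+1+1 (89 of its 120 elements, about 74% of primes); S_6 (6T16) additionally contains elements of type 6, 5+1, 4+2, 4+1+1, 3+2+1, 3+1+1+1, 2+2+1+1, 2+1+1+1+1 (664 of its 720 elements, about 92% of primes). None of the 23 primes tested shows any such pattern (for each of these groups the chance of that is below 10^-4), which rules them out. Hence G = S_3 (6T2), of order 6.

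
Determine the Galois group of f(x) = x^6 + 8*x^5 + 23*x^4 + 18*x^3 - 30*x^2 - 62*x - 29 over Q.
A_4 (order 12)

The polynomial f is an irreducible sextic over Q, so G = Gal(f/Q) is one of the 16 transitive subgroups 6T1, ..., 6T16 of S_6. The discriminant of f is 5489031744 = 74088^2, a perfect square, so G is contained in A_6. The transitive groups of degree 6 contained in A_6 are: A_4 (6T4, order 12), S_4 (6T7, order 24), (C_3 x C_3) : C_4 (6T10, order 36), PSL(2,5) (6T12, order 60), A_6 (6T15, order 360). By Dedekind's theorem, for a prime p not dividing disc(f) the degrees of the irreducible factors of f mod p form the cycle type of an element of G. Factoring f modulo the 33 such primes p <= 151 (skipping 2, 3, 7, which divide the discriminant), each new pattern first appears at: mod 5: f = (x^3 + 2x + 1)(x^3 + 3x^2 + x + 1), pattern 3+3; mod 13: f = (x + 10)(x + 11)(x^2 + x + 3)(x^2 + 12x + 2), pattern 2+2+1+1. No other pattern occurs in this range, so the set of observed cycle types is {3+3, 2+2+1+1}. The candidates containing elements of all these cycle types are A_4 (6T4) of order 12, S_4 (6T7) of order 24, (C_3 x C_3) : C_4 (6T10) of order 36, PSL(2,5) (6T12) of order 60, A_6 (6T15) of order 360; the others are excluded. The observed types are precisely the cycle types that occur in A_4 (6T4) (apart from the identity). Each of the other remaining candidates has further cycle types, and by the Chebotarev density theorem the matching factorization patterns would occur for a proportion of primes equal to their share of the group: S_4 (6T7) additionally contains elements of type 4+2 (6 of its 24 elements, about 25% of primes); (C_3 x C_3) : C_4 (6T10) additionally contains elements of type 4+2, 3+1+1+1 (22 of its 36 elements, about 61% of primes); PSL(2,5) (6T12) additionally contains elements of type 5+1 (24 of its 60 elements, about 40% of primes); A_6 (6T15) additionally contains elements of type 5+1, 4+2, 3+1+1+1 (274 of its 360 elements, about 76% of primes). None of the 33 primes tested shows any such pattern (for each of these groups the chance of that is below 10^-4), which rules them out. Hence G = A_4 (6T4), of order 12.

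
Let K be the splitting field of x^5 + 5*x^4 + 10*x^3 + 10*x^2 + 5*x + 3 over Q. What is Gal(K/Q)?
The polynomial f is an irreducible quintic over Q, so G = Gal(f/Q) is a transitive subgroup of S_5: one of C_5 (5T1, order 5), D_5 (5T2, order 10), F_20 (5T3, order 20), A_5 (5T4, order 60) or S_5 (5T5, order 120). The discriminant of f is 50000, which is not a perfect square, so G is not contained in A_5. The transitive groups of degree 5 not contained in A_5 are: F_20 (5T3, order 20), S_5 (5T5, order 120). By Dedekind's theorem, for a prime p not dividing disc(f) the degrees of the irreducible factors of f mod p form the cycle type of an element of G. Factoring f modulo the 18 such primes p <= 71 (skipping 2, 5, which divide the discriminant), each new pattern first appears at: mod 3: f = (x)(x^4 + 2x^3 + x^2 + x + 2), pattern 4+1; mod 11: f = (x^5 + 5x^4 + 10x^3 + 10x^2 + 5x + 3), pattern 5; mod 19: f = (x + 16)(x^2 + 3x + 18)(x^2 + 5x + 1), pattern 2+2+1. No other pattern occurs in this range, so the set of observed cycle types is {4+1, 5, 2+2+1}. The candidates containing elements of all these cycle types are F_20 (5T3) of order 20, S_5 (5T5) of order 120; the others are excluded. The observed types are precisely the cycle types that occur in F_20 (5T3) (apart from the identity). Each of the other remaining candidates has further cycle types, and by the Chebotarev density theorem the matching factorization patterns would occur for a proportion of primes equal to their share of the group: S_5 (5T5) additionally contains elements of type 3+2, 3+1+1, 2+1+1+1 (50 of its 120 elements, about 42% of primes). None of the 18 primes tested shows any such pattern (for each of these groups the chance of that is below 10^-4), which rules them out. Hence G = F_20 (5T3), of order 20.

F_20 (also written F20)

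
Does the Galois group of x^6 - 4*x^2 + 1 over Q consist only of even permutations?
No

The polynomial is irreducible of degree 6 over Q. Its discriminant is -3356224, which is not a perfect square. A Galois group lies in the alternating group exactly when the discriminant is a square in Q, so the Galois group (S_4 x C_2) is not contained in A_6.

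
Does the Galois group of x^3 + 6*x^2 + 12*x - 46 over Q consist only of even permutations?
No

The polynomial is irreducible of degree 3 over Q. Its discriminant is -78732, which is not a perfect square. A Galois group lies in the alternating group exactly when the discriminant is a square in Q, so the Galois group (S_3) is not contained in A_3.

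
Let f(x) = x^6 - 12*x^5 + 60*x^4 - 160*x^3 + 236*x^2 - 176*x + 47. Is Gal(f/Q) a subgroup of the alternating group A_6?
Yes

The polynomial is irreducible of degree 6 over Q. Its discriminant is 3356224 = 1832^2, a perfect square. A Galois group lies in the alternating group exactly when the discriminant is a square in Q, so the Galois group (S_4) is contained in A_6.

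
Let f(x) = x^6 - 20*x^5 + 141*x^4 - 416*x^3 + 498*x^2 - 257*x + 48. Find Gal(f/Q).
The polynomial f is an irreducible sextic over Q, so G = Gal(f/Q) is one of the 16 transitive subgroups 6T1, ..., 6T16 of S_6. The discriminant of f is 30991489 = 5567^2, a perfect square, so G is contained in A_6. The transitive groups of degree 6 contained in A_6 are: A_4 (6T4, order 12), S_4 (6T7, order 24), (C_3 x C_3) : C_4 (6T10, order 36), PSL(2,5) (6T12, order 60), A_6 (6T15, order 360). By Dedekind's theorem, for a prime p not dividing disc(f) the degrees of the irreducible factors of f mod p form the cycle type of an element of G. Factoring f modulo the 21 such primes p <= 79 (skipping 19, which divides the discriminant), each new pattern first appears at: mod 2: f = (x)(x^5 + x^3 + 1), pattern 5+1; mod 7: f = (x^3 + 2x^2 + 3)(x^3 + 6x^2 + 3x + 2), pattern 3+3; mod 61: f = (x + 58)(x + 59)(x^2 + 21x + 10)(x^2 + 25x + 13), pattern 2+2+1+1. No other pattern occurs in this range, so the set of observed cycle types is {5+1, 3+3, 2+2+1+1}. The candidates containing elements of all these cycle types are PSL(2,5) (6T12) of order 60, A_6 (6T15) of order 360; the others are excluded. The observed types are precisely the cycle types that occur in PSL(2,5) (6T12) (apart from the identity). Each of the other remaining candidates has further cycle types, and by the Chebotarev density theorem the matching factorization patterns would occur for a proportion of primes equal to their share of the group: A_6 (6T15) additionally contains elements of type 4+2, 3+1+1+1 (130 of its 360 elements, about 36% of primes). None of the 21 primes tested shows any such pattern (for each of these groups the chance of that is below 10^-4), which rules them out. Hence G = PSL(2,5) (6T12), of order 60.

PSL(2,5) (order 60)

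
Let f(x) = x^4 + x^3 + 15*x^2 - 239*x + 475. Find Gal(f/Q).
The polynomial is an irreducible quartic over Q and its discriminant is 121699989, which is not a perfect square, so the Galois group is not contained in A_4. The resolvent cubic y^3 - 15*y^2 - 2139*y - 29096 is irreducible over Q. An irreducible resolvent with non-square discriminant gives S_4.

S_4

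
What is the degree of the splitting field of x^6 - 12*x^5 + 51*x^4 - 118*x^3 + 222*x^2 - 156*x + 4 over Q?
12

The degree of the splitting field over Q equals the order of the Galois group, so first determine the group. The polynomial f is an irreducible sextic over Q, so G = Gal(f/Q) is one of the 16 transitive subgroups 6T1, ..., 6T16 of S_6. The discriminant of f is 332560823758848, which is not a perfect square, so G is not contained in A_6. The transitive groups of degree 6 not contained in A_6 are: C_6 (6T1, order 6), S_3 (6T2, order 6), D_6 (6T3, order 12), C_3 x S_3 (6T5, order 18), A_4 x C_2 (6T6, order 24), S_4 (6T8, order 24), S_3 x S_3 (6T9, order 36), S_4 x C_2 (6T11, order 48), (S_3 x S_3) : C_2 (6T13, order 72), PGL(2,5) (6T14, order 120), S_6 (6T16, order 720). By Dedekind's theorem, for a prime p not dividing disc(f) the degrees of the irreducible factors of f mod p form the cycle type of an element of G. Factoring f modulo the 79 such primes p <= 419 (skipping 2, 3, which divide the discriminant), each new pattern first appears at: mod 5: f = (x^2 + 3)(x^2 + x + 2)(x^2 + 2x + 4), pattern 2+2+2; mod 7: f = (x^6 + 2x^5 + 2x^4 + x^3 + 5x^2 + 5x + 4), pattern 6; mod 11: f = (x + 5)(x + 9)(x^2 + 9)(x^2 + 7x + 9), pattern 2+2+1+1; mod 13: f = (x^3 + 6x^2 + 11x + 5)(x^3 + 8x^2 + 5x + 6), pattern 3+3; mod 61: f = (x + 8)(x + 14)(x + 21)(x + 25)(x + 46)(x + 57), pattern 1+1+1+1+1+1. No other pattern occurs in this range, so the set of observed cycle types is {2+2+2, 6, 2+2+1+1, 3+3, 1+1+1+1+1+1}. The candidates containing elements of all these cycle types are D_6 (6T3) of order 12, A_4 x C_2 (6T6) of order 24, S_3 x S_3 (6T9) of order 36, S_4 x C_2 (6T11) of order 48, (S_3 x S_3) : C_2 (6T13) of order 72, PGL(2,5) (6T14) of order 120, S_6 (6T16) of order 720; the others are excluded. The observed types are precisely the cycle types that occur in D_6 (6T3). Each of the other remaining candidates has further cycle types, and by the Chebotarev density theorem the matching factorization patterns would occur for a proportion of primes equal to their share of the group: A_4 x C_2 (6T6) additionally contains elements of type 2+1+1+1+1 (3 of its 24 elements, about 12% of primes); S_3 x S_3 (6T9) additionally contains elements of type 3+1+1+1 (4 of its 36 elements, about 11% of primes); S_4 x C_2 (6T11) additionally contains elements of type 4+2, 4+1+1, 2+1+1+1+1 (15 of its 48 elements, about 31% of primes); (S_3 x S_3) : C_2 (6T13) additionally contains elements of type 4+2, 3+2+1, 3+1+1+1, 2+1+1+1+1 (40 of its 72 elements, about 56% of primes); PGL(2,5) (6T14) additionally contains elements of type 5+1, 4+1+1 (54 of its 120 elements, about 45% of primes); S_6 (6T16) additionally contains elements of type 5+1, 4+2, 4+1+1, 3+2+1, 3+1+1+1, 2+1+1+1+1 (499 of its 720 elements, about 69% of primes). None of the 79 primes tested shows any such pattern (for each of these groups the chance of that is below 10^-4), which rules them out. Hence G = D_6 (6T3), of order 12. The Galois group D_6 (6T3) has order 12, so the splitting field has degree 12 over Q.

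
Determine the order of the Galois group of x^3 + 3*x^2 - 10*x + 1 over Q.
3

The degree of the splitting field over Q equals the order of the Galois group, so first determine the group. The polynomial is an irreducible cubic over Q and its discriminant is 4225 = 65^2, a perfect square. For an irreducible cubic, a square discriminant forces the Galois group to be A_3, the cyclic group of order 3. The Galois group C_3 (3T1) has order 3, so the splitting field has degree 3 over Q.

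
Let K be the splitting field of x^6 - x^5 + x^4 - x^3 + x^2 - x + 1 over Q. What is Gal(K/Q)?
C_6 (order 6)

The polynomial f is an irreducible sextic over Q, so G = Gal(f/Q) is one of the 16 transitive subgroups 6T1, ..., 6T16 of S_6. The discriminant of f is -16807, which is not a perfect square, so G is not contained in A_6. The transitive groups of degree 6 not contained in A_6 are: C_6 (6T1, order 6), S_3 (6T2, order 6), D_6 (6T3, order 12), C_3 x S_3 (6T5, order 18), A_4 x C_2 (6T6, order 24), S_4 (6T8, order 24), S_3 x S_3 (6T9, order 36), S_4 x C_2 (6T11, order 48), (S_3 x S_3) : C_2 (6T13, order 72), PGL(2,5) (6T14, order 120), S_6 (6T16, order 720). By Dedekind's theorem, for a prime p not dividing disc(f) the degrees of the irreducible factors of f mod p form the cycle type of an element of G. Factoring f modulo the 37 such primes p <= 163 (skipping 7, which divides the discriminant), each new pattern first appears at: mod 2: f = (x^3 + x + 1)(x^3 + x^2 + 1), pattern 3+3; mod 3: f = (x^6 + 2x^5 + x^4 + 2x^3 + x^2 + 2x + 1), pattern 6; mod 13: f = (x^2 + 7x + 1)(x^2 + 8x + 1)(x^2 + 10x + 1), pattern 2+2+2; mod 29: f = (x + 7)(x + 16)(x + 20)(x + 23)(x + 24)(x + 25), pattern 1+1+1+1+1+1. No other pattern occurs in this range, so the set of observed cycle types is {3+3, 6, 2+2+2, 1+1+1+1+1+1}. The candidates containing elements of all these cycle types are C_6 (6T1) of order 6, D_6 (6T3) of order 12, C_3 x S_3 (6T5) of order 18, A_4 x C_2 (6T6) of order 24, S_3 x S_3 (6T9) of order 36, S_4 x C_2 (6T11) of order 48, (S_3 x S_3) : C_2 (6T13) of order 72, PGL(2,5) (6T14) of order 120, S_6 (6T16) of order 720; the others are excluded. The observed types are precisely the cycle types that occur in C_6 (6T1). Each of the other remaining candidates has further cycle types, and by the Chebotarev density theorem the matching factorization patterns would occur for a proportion of primes equal to their share of the group: D_6 (6T3) additionally contains elements of type 2+2+1+1 (3 of its 12 elements, about 25% of primes); C_3 x S_3 (6T5) additionally contains elements of type 3+1+1+1 (4 of its 18 elements, about 22% of primes); A_4 x C_2 (6T6) additionally contains elements of type 2+2+1+1, 2+1+1+1+1 (6 of its 24 elements, about 25% of primes); S_3 x S_3 (6T9) additionally contains elements of type 3+1+1+1, 2+2+1+1 (13 of its 36 elements, about 36% of primes); S_4 x C_2 (6T11) additionally contains elements of type 4+2, 4+1+1, 2+2+1+1, 2+1+1+1+1 (24 of its 48 elements, about 50% of primes); (S_3 x S_3) : C_2 (6T13) additionally contains elements of type 4+2, 3+2+1, 3+1+1+1, 2+2+1+1, 2+1+1+1+1 (49 of its 72 elements, about 68% of primes); PGL(2,5) (6T14) additionally contains elements of type 5+1, 4+1+1, 2+2+1+1 (69 of its 120 elements, about 58% of primes); S_6 (6T16) additionally contains elements of type 5+1, 4+2, 4+1+1, 3+2+1, 3+1+1+1, 2+2+1+1, 2+1+1+1+1 (544 of its 720 elements, about 76% of primes). None of the 37 primes tested shows any such pattern (for each of these groups the chance of that is below 10^-4), which rules them out. Hence G = C_6 (6T1), of order 6.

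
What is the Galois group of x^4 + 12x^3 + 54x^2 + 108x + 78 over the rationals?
The polynomial is an irreducible quartic over Q and its discriminant is -6912, which is not a perfect square, so the Galois group is not contained in A_4. The resolvent cubic y^3 - 54*y^2 + 984*y - 6048 has exactly one rational root, so the Galois group is C_4 or D_4. The quartic remains irreducible over Q(sqrt(disc)), so the group is D_4.

D_4 (also written D4)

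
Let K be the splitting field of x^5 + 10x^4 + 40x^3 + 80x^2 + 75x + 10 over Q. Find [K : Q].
The degree of the splitting field over Q equals the order of the Galois group, so first determine the group. The polynomial f is an irreducible quintic over Q, so G = Gal(f/Q) is a transitive subgroup of S_5: one of C_5 (5T1, order 5), D_5 (5T2, order 10), F_20 (5T3, order 20), A_5 (5T4, order 60) or S_5 (5T5, order 120). The discriminant of f is 64000000 = 8000^2, a perfect square, so G is contained in A_5. The transitive groups of degree 5 contained in A_5 are: C_5 (5T1, order 5), D_5 (5T2, order 10), A_5 (5T4, order 60). By Dedekind's theorem, for a prime p not dividing disc(f) the degrees of the irreducible factors of f mod p form the cycle type of an element of G. Factoring f modulo the 23 such primes p <= 97 (skipping 2, 5, which divide the discriminant), each new pattern first appears at: mod 3: f = (x + 2)(x^2 + 1)(x^2 + 2x + 2), pattern 2+2+1; mod 7: f = (x^5 + 3x^4 + 5x^3 + 3x^2 + 5x + 3), pattern 5. No other pattern occurs in this range, so the set of observed cycle types is {2+2+1, 5}. The candidates containing elements of all these cycle types are D_5 (5T2) of order 10, A_5 (5T4) of order 60; the others are excluded. The observed types are precisely the cycle types that occur in D_5 (5T2) (apart from the identity). Each of the other remaining candidates has further cycle types, and by the Chebotarev density theorem the matching factorization patterns would occur for a proportion of primes equal to their share of the group: A_5 (5T4) additionally contains elements of type 3+1+1 (20 of its 60 elements, about 33% of primes). None of the 23 primes tested shows any such pattern (for each of these groups the chance of that is below 10^-4), which rules them out. Hence G = D_5 (5T2), of order 10. The Galois group D_5 (5T2) has order 10, so the splitting field has degree 10 over Q.

10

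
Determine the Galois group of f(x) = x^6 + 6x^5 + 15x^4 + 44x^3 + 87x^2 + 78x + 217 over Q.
C_3 x S_3 (also written G18)

The polynomial f is an irreducible sextic over Q, so G = Gal(f/Q) is one of the 16 transitive subgroups 6T1, ..., 6T16 of S_6. The discriminant of f is -190210142896128, which is not a perfect square, so G is not contained in A_6. The transitive groups of degree 6 not contained in A_6 are: C_6 (6T1, order 6), S_3 (6T2, order 6), D_6 (6T3, order 12), C_3 x S_3 (6T5, order 18), A_4 x C_2 (6T6, order 24), S_4 (6T8, order 24), S_3 x S_3 (6T9, order 36), S_4 x C_2 (6T11, order 48), (S_3 x S_3) : C_2 (6T13, order 72), PGL(2,5) (6T14, order 120), S_6 (6T16, order 720). By Dedekind's theorem, for a prime p not dividing disc(f) the degrees of the irreducible factors of f mod p form the cycle type of an element of G. Factoring f modulo the 33 such primes p <= 149 (skipping 2, 3, which divide the discriminant), each new pattern first appears at: mod 5: f = (x^6 + x^5 + 4x^3 + 2x^2 + 3x + 2), pattern 6; mod 7: f = (x)(x + 4)(x + 6)(x^3 + 3x^2 + 3x + 5), pattern 3+1+1+1; mod 17: f = (x^2 + 10)(x^2 + 11x + 4)(x^2 + 12x + 5), pattern 2+2+2; mod 19: f = (x^3 + 3x^2 + 3x + 10)(x^3 + 3x^2 + 3x + 16), pattern 3+3; mod 73: f = (x + 12)(x + 14)(x + 16)(x + 30)(x + 32)(x + 48), pattern 1+1+1+1+1+1. No other pattern occurs in this range, so the set of observed cycle types is {6, 3+1+1+1, 2+2+2, 3+3, 1+1+1+1+1+1}. The candidates containing elements of all these cycle types are C_3 x S_3 (6T5) of order 18, S_3 x S_3 (6T9) of order 36, (S_3 x S_3) : C_2 (6T13) of order 72, S_6 (6T16) of order 720; the others are excluded. The observed types are precisely the cycle types that occur in C_3 x S_3 (6T5). Each of the other remaining candidates has further cycle types, and by the Chebotarev density theorem the matching factorization patterns would occur for a proportion of primes equal to their share of the group: S_3 x S_3 (6T9) additionally contains elements of type 2+2+1+1 (9 of its 36 elements, about 25% of primes); (S_3 x S_3) : C_2 (6T13) additionally contains elements of type 4+2, 3+2+1, 2+2+1+1, 2+1+1+1+1 (45 of its 72 elements, about 62% of primes); S_6 (6T16) additionally contains elements of type 5+1, 4+2, 4+1+1, 3+2+1, 2+2+1+1, 2+1+1+1+1 (504 of its 720 elements, about 70% of primes). None of the 33 primes tested shows any such pattern (for each of these groups the chance of that is below 10^-4), which rules them out. Hence G = C_3 x S_3 (6T5), of order 18.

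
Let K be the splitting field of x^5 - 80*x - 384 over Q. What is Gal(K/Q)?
D_5

The polynomial f is an irreducible quintic over Q, so G = Gal(f/Q) is a transitive subgroup of S_5: one of C_5 (5T1, order 5), D_5 (5T2, order 10), F_20 (5T3, order 20), A_5 (5T4, order 60) or S_5 (5T5, order 120). The discriminant of f is 67108864000000 = 8192000^2, a perfect square, so G is contained in A_5. The transitive groups of degree 5 contained in A_5 are: C_5 (5T1, order 5), D_5 (5T2, order 10), A_5 (5T4, order 60). By Dedekind's theorem, for a prime p not dividing disc(f) the degrees of the irreducible factors of f mod p form the cycle type of an element of G. Factoring f modulo the 23 such primes p <= 97 (skipping 2, 5, which divide the discriminant), each new pattern first appears at: mod 3: f = (x)(x^2 + x + 2)(x^2 + 2x + 2), pattern 2+2+1; mod 7: f = (x^5 + 4x + 1), pattern 5. No other pattern occurs in this range, so the set of observed cycle types is {2+2+1, 5}. The candidates containing elements of all these cycle types are D_5 (5T2) of order 10, A_5 (5T4) of order 60; the others are excluded. The observed types are precisely the cycle types that occur in D_5 (5T2) (apart from the identity). Each of the other remaining candidates has further cycle types, and by the Chebotarev density theorem the matching factorization patterns would occur for a proportion of primes equal to their share of the group: A_5 (5T4) additionally contains elements of type 3+1+1 (20 of its 60 elements, about 33% of primes). None of the 23 primes tested shows any such pattern (for each of these groups the chance of that is below 10^-4), which rules them out. Hence G = D_5 (5T2), of order 10.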